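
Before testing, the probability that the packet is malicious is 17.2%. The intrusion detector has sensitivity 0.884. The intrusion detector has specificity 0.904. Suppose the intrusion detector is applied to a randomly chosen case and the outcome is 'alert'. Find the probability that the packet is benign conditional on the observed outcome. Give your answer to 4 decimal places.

P(¬H | E) ≈ 0.3433

Write H for 'the packet is malicious'. Prior odds H:¬H = 0.172/0.828 = 0.20773. For the 'alert' outcome, the likelihood ratio is 0.884/0.096 = 9.2083.
Posterior odds = 0.20773 × 9.2083 = 1.9128, so P(H|E) = 1.9128/(1+1.9128) = 0.6567. Then P(¬H|E) = 1 − 0.6567 = 0.3433.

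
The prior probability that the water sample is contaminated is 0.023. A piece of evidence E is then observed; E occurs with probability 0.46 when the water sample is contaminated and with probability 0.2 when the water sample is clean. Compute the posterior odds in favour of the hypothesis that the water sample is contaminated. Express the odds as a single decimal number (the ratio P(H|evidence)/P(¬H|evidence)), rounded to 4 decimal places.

Posterior odds ≈ 0.0541

Prior odds = 0.023/(1−0.023) = 0.023541. In log-odds, ln(0.023541) = -3.7490.
Add log likelihood ratio: ln(2.3000) = 0.83291.
Posterior log-odds = -2.9161, so posterior odds = exp(-2.9161) = 0.054145.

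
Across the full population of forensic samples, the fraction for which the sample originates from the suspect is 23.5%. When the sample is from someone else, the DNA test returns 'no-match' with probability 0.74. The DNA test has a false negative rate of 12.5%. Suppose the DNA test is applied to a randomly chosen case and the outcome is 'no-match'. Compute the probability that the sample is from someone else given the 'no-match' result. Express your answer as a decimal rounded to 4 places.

Write H for 'the sample originates from the suspect'. Prior odds H:¬H = 0.235/0.765 = 0.30719. For the 'no-match' outcome, the likelihood ratio is 0.125/0.74 = 0.16892.
Posterior odds = 0.30719 × 0.16892 = 0.051890, so P(H|E) = 0.051890/(1+0.051890) = 0.0493. Then P(¬H|E) = 1 − 0.0493 = 0.9507.

P(¬H | E) ≈ 0.9507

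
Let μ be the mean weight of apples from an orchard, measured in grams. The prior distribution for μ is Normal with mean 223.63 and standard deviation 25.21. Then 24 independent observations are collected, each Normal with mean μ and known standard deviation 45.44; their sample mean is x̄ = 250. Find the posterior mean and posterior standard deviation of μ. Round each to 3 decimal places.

Prior precision 1/τ₀² = 1/25.21² = 0.00157345; data precision n/σ² = 24/45.44² = 0.0116234.
Posterior precision = 0.00157345 + 0.0116234 = 0.0131969, giving posterior SD = 1/√0.0131969 = 8.705.
Posterior mean = (0.00157345·223.63 + 0.0116234·250) / 0.0131969 = 246.856.

Posterior mean ≈ 246.856; posterior SD ≈ 8.705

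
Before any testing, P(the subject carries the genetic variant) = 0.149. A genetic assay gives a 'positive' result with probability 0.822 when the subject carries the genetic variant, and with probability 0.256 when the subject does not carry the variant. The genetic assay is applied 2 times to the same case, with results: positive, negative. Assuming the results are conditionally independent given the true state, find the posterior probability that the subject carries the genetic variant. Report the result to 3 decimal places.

With H the event that the subject carries the genetic variant, the joint likelihood of the observed sequence is P(data|H) = 0.822·0.178 = 0.14632 and P(data|¬H) = 0.256·0.744 = 0.19046.
Bayes: P(H|data) = 0.149·0.14632 / (0.149·0.14632 + 0.851·0.19046) = 0.021801/0.18389 = 0.1186.

Posterior P(H) ≈ 0.119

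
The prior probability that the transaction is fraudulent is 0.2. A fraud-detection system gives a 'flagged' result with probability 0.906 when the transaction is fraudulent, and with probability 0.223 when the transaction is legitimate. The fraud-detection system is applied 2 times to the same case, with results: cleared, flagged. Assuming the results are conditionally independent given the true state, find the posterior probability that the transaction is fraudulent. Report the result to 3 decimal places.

Posterior P(H) ≈ 0.109

With H the event that the transaction is fraudulent, the joint likelihood of the observed sequence is P(data|H) = 0.094·0.906 = 0.085164 and P(data|¬H) = 0.777·0.223 = 0.17327.
Bayes: P(H|data) = 0.2·0.085164 / (0.2·0.085164 + 0.8·0.17327) = 0.017033/0.15565 = 0.1094.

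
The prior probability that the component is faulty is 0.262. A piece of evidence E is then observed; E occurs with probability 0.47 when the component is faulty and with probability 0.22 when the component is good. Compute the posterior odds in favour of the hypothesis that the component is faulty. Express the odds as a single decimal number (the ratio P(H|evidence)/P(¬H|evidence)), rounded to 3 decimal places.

Prior odds = 0.262/(1−0.262) = 0.35501.
Likelihood ratio for E = 0.47/0.22 = 2.1364.
Posterior odds = prior odds × LR = 0.75844.

Posterior odds ≈ 0.758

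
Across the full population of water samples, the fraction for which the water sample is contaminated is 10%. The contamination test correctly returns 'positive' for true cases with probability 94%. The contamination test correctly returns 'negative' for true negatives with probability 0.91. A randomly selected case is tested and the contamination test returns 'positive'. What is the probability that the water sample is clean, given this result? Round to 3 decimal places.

Write H for 'the water sample is contaminated'. Prior odds H:¬H = 0.1/0.9 = 0.11111. For the 'positive' outcome, the likelihood ratio is 0.94/0.09 = 10.444.
Posterior odds = 0.11111 × 10.444 = 1.1605, so P(H|E) = 1.1605/(1+1.1605) = 0.537. Then P(¬H|E) = 1 − 0.537 = 0.463.

P(¬H | E) ≈ 0.463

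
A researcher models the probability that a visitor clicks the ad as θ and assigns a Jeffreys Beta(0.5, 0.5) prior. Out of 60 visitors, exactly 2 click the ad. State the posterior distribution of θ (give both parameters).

The binomial likelihood is conjugate to the Beta prior: with 2 successes and 58 failures, the posterior is Beta(0.5+2, 0.5+58) = Beta(2.5, 58.5).

Posterior: Beta(2.5, 58.5)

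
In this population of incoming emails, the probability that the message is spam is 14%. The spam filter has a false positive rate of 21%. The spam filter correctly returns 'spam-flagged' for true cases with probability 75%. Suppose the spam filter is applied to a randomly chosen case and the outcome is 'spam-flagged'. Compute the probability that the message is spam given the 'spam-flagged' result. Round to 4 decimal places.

P(H | E) ≈ 0.3676

Let H be the event that the message is spam. P(H) = 0.14, so P(¬H) = 0.86. With E the 'spam-flagged' result, P(E|H) = 0.75 and P(E|¬H) = 0.21.
P(E) = 0.75·0.14 + 0.21·0.86 = 0.10500 + 0.18060 = 0.28560.
By Bayes' theorem, P(H|E) = 0.10500 / 0.28560 = 0.3676.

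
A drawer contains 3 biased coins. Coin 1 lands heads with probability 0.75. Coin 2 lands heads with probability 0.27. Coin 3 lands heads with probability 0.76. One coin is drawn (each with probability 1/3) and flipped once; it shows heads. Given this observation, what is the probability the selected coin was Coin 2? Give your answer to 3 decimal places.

P(heads|C1) = 0.75; P(heads|C2) = 0.27; P(heads|C3) = 0.76.
Prior × likelihood for each source: 0.333333·0.75=0.2500, 0.333333·0.27=0.09000, 0.333333·0.76=0.2533. Summing gives P(heads) = 0.59333.
P(Coin 2 | heads) = 0.09000 / 0.59333 = 0.152.

Posterior probability ≈ 0.152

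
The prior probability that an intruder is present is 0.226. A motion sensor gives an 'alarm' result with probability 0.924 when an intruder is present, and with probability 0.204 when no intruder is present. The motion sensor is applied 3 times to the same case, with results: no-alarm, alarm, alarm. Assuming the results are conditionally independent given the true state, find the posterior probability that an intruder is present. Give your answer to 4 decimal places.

With H the event that an intruder is present, the joint likelihood of the observed sequence is P(data|H) = 0.076·0.924·0.924 = 0.064887 and P(data|¬H) = 0.796·0.204·0.204 = 0.033126.
Bayes: P(H|data) = 0.226·0.064887 / (0.226·0.064887 + 0.774·0.033126) = 0.014664/0.040304 = 0.3638.

Posterior P(H) ≈ 0.3638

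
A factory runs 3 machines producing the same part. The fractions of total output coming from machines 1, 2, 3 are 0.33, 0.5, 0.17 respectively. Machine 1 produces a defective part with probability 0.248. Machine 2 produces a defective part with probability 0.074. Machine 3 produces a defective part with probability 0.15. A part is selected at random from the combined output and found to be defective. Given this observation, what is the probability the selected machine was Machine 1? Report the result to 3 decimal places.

Posterior probability ≈ 0.567

P(defective|M1) = 0.248; P(defective|M2) = 0.074; P(defective|M3) = 0.15.
Prior × likelihood for each source: 0.33·0.248=0.08184, 0.5·0.074=0.03700, 0.17·0.15=0.02550. Summing gives P(defective) = 0.14434.
P(Machine 1 | defective) = 0.08184 / 0.14434 = 0.567.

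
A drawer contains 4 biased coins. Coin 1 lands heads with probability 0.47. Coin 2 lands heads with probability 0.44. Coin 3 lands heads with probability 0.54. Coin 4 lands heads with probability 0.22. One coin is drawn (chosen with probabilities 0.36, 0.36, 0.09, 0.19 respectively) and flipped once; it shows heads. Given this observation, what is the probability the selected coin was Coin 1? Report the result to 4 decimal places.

Posterior probability ≈ 0.4048

P(heads|C1) = 0.47; P(heads|C2) = 0.44; P(heads|C3) = 0.54; P(heads|C4) = 0.22.
Prior × likelihood for each source: 0.36·0.47=0.1692, 0.36·0.44=0.1584, 0.09·0.54=0.04860, 0.19·0.22=0.04180. Summing gives P(heads) = 0.41800.
P(Coin 1 | heads) = 0.1692 / 0.41800 = 0.4048.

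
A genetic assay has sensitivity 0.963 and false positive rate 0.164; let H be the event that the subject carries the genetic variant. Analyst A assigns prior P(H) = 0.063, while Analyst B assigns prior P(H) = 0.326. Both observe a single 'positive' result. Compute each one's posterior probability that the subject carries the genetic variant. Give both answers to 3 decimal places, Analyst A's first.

The likelihood ratio for a 'positive' result is 0.963/0.164 = 5.8720.
Analyst A: prior odds 0.063/0.937 = 0.067236; posterior odds 0.39481; posterior probability 0.283.
Analyst B: prior odds 0.326/0.674 = 0.48368; posterior odds 2.8401; posterior probability 0.740.

Analyst A: 0.283; Analyst B: 0.740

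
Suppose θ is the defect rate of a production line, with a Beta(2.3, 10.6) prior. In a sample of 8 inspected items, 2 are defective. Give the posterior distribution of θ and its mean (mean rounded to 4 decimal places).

Posterior: Beta(4.3, 16.6); mean ≈ 0.2057

The binomial likelihood is conjugate to the Beta prior: with 2 successes and 6 failures, the posterior is Beta(2.3+2, 10.6+6) = Beta(4.3, 16.6).
Posterior mean = α/(α+β) = 4.3/20.9 = 0.2057.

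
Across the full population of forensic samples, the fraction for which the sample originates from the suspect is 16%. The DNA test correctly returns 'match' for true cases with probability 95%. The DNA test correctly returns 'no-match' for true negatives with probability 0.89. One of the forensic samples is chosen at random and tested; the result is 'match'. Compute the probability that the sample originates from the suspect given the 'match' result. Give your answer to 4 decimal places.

P(H | E) ≈ 0.6219

Let H be the event that the sample originates from the suspect. P(H) = 0.16, so P(¬H) = 0.84. With E the 'match' result, P(E|H) = 0.95 and P(E|¬H) = 0.11.
P(E) = 0.95·0.16 + 0.11·0.84 = 0.15200 + 0.092400 = 0.24440.
By Bayes' theorem, P(H|E) = 0.15200 / 0.24440 = 0.6219.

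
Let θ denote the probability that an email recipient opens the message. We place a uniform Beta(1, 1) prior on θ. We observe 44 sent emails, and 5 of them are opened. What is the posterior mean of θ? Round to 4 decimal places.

Posterior mean ≈ 0.1304

Observing 5 successes and 39 failures updates Beta(1, 1) by adding the success and failure counts to the two shape parameters: α = 1+5 = 6, β = 1+39 = 40.
Posterior mean = α/(α+β) = 6/46 = 0.1304.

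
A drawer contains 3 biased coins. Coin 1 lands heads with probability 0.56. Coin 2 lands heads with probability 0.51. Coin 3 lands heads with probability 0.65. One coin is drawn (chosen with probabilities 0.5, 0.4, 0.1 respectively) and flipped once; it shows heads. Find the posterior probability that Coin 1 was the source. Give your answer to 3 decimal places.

Posterior probability ≈ 0.510

Tabulate prior·likelihood by source: [1] prior 0.5, lik 0.56, product 0.2800; [2] prior 0.4, lik 0.51, product 0.2040; [3] prior 0.1, lik 0.65, product 0.06500.
Normalizing constant = 0.54900; the posterior for Coin 1 is its product over the sum, 0.2800/0.54900 = 0.510.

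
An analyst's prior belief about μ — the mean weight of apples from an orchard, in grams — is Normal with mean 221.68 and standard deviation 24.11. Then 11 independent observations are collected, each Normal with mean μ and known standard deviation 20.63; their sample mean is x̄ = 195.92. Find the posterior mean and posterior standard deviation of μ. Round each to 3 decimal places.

Posterior mean ≈ 197.528; posterior SD ≈ 6.023

Prior precision 1/τ₀² = 1/24.11² = 0.00172031; data precision n/σ² = 11/20.63² = 0.0258461.
Posterior precision = 0.00172031 + 0.0258461 = 0.0275664, giving posterior SD = 1/√0.0275664 = 6.023.
Posterior mean = (0.00172031·221.68 + 0.0258461·195.92) / 0.0275664 = 197.528.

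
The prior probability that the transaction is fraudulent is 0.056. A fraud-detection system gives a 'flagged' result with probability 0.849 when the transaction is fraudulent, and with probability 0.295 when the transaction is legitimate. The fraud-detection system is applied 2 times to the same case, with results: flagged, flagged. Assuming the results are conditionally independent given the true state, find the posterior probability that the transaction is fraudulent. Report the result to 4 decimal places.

Posterior P(H) ≈ 0.3295

With H the event that the transaction is fraudulent, the joint likelihood of the observed sequence is P(data|H) = 0.849·0.849 = 0.72080 and P(data|¬H) = 0.295·0.295 = 0.087025.
Bayes: P(H|data) = 0.056·0.72080 / (0.056·0.72080 + 0.944·0.087025) = 0.040365/0.12252 = 0.3295.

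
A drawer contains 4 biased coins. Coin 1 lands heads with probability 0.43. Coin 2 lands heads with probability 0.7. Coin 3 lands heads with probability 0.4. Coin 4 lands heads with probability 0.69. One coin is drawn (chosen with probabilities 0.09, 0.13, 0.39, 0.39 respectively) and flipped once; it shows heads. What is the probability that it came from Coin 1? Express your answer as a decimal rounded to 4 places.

Tabulate prior·likelihood by source: [1] prior 0.09, lik 0.43, product 0.03870; [2] prior 0.13, lik 0.7, product 0.09100; [3] prior 0.39, lik 0.4, product 0.1560; [4] prior 0.39, lik 0.69, product 0.2691.
Normalizing constant = 0.55480; the posterior for Coin 1 is its product over the sum, 0.03870/0.55480 = 0.0698.

Posterior probability ≈ 0.0698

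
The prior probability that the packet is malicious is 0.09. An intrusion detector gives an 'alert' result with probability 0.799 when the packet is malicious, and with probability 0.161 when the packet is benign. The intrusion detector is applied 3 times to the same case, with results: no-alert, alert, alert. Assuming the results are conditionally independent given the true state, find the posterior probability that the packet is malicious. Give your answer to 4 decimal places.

With H the event that the packet is malicious, the joint likelihood of the observed sequence is P(data|H) = 0.201·0.799·0.799 = 0.12832 and P(data|¬H) = 0.839·0.161·0.161 = 0.021748.
Bayes: P(H|data) = 0.09·0.12832 / (0.09·0.12832 + 0.91·0.021748) = 0.011549/0.031339 = 0.3685.

Posterior P(H) ≈ 0.3685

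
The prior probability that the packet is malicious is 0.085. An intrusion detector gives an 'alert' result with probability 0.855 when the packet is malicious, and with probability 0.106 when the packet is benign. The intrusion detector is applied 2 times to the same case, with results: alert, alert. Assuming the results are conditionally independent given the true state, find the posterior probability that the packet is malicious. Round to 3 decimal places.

Posterior P(H) ≈ 0.858

Let H be the event that the packet is malicious; start with P(H) = 0.085. P('alert'|H) = 0.855, P('alert'|¬H) = 0.106.
Update on result 1 ('alert'): P(H) ← 0.855·0.0850 / (0.855·0.0850 + 0.106·0.9150) = 0.072675/0.16967 = 0.4283.
Update on result 2 ('alert'): P(H) ← 0.855·0.4283 / (0.855·0.4283 + 0.106·0.5717) = 0.36623/0.42683 = 0.8580.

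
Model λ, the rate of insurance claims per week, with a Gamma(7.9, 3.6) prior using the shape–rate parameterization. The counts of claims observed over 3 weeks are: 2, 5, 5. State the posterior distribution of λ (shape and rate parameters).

Posterior: Gamma(shape=19.9, rate=6.6)

Total count ∑xᵢ = 12 over n = 3 weeks.
Gamma is conjugate to the Poisson likelihood: posterior is Gamma(shape = 7.9+12 = 19.9, rate = 3.6+3 = 6.6).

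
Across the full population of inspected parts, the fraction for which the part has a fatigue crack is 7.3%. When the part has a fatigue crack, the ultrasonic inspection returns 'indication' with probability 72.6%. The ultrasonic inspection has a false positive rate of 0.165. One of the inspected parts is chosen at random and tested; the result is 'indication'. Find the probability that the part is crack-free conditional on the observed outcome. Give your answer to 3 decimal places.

P(¬H | E) ≈ 0.743

Write H for 'the part has a fatigue crack'. Prior odds H:¬H = 0.073/0.927 = 0.078749. For the 'indication' outcome, the likelihood ratio is 0.726/0.165 = 4.4000.
Posterior odds = 0.078749 × 4.4000 = 0.34649, so P(H|E) = 0.34649/(1+0.34649) = 0.257. Then P(¬H|E) = 1 − 0.257 = 0.743.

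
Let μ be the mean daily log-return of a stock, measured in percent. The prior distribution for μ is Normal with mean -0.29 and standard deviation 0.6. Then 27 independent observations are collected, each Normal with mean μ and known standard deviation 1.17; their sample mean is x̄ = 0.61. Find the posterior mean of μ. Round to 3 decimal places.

With known σ, the Normal prior is conjugate. Weight on the data is w = (n/σ²)/(n/σ² + 1/τ₀²) = 19.7239/(19.7239+2.77778) = 0.87655.
Posterior mean = w·x̄ + (1−w)·μ₀ = 0.87655·0.61 + 0.12345·-0.29 = 0.499.

Posterior mean ≈ 0.499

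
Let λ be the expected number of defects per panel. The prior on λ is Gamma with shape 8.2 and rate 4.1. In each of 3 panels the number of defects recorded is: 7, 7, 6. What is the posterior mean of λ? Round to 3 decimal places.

Posterior mean ≈ 3.972

Total count ∑xᵢ = 20 over n = 3 panels.
Gamma is conjugate to the Poisson likelihood: posterior is Gamma(shape = 8.2+20 = 28.2, rate = 4.1+3 = 7.1).
E[λ | data] = 28.2/7.1 = 3.972.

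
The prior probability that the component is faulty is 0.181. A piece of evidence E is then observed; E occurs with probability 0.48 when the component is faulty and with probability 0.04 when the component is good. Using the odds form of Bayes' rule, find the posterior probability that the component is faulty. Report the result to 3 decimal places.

Posterior probability ≈ 0.726

Prior odds = 0.181/(1−0.181) = 0.22100.
Likelihood ratio for E = 0.48/0.04 = 12.000.
Posterior odds = prior odds × LR = 2.6520.
Posterior probability = odds/(1+odds) = 2.6520/3.6520 = 0.726.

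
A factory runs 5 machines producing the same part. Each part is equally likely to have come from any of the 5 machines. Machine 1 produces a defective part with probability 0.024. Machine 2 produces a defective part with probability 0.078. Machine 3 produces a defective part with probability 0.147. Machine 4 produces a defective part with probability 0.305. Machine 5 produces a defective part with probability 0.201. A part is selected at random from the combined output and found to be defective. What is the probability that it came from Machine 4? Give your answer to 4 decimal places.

Posterior probability ≈ 0.4040

P(defective|M1) = 0.024; P(defective|M2) = 0.078; P(defective|M3) = 0.147; P(defective|M4) = 0.305; P(defective|M5) = 0.201.
Prior × likelihood for each source: 0.2·0.024=0.004800, 0.2·0.078=0.01560, 0.2·0.147=0.02940, 0.2·0.305=0.06100, 0.2·0.201=0.04020. Summing gives P(defective) = 0.15100.
P(Machine 4 | defective) = 0.06100 / 0.15100 = 0.4040.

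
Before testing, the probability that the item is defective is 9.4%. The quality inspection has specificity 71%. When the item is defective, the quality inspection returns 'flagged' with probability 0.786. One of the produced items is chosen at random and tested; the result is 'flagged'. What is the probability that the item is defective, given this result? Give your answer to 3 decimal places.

Write H for 'the item is defective'. Prior odds H:¬H = 0.094/0.906 = 0.10375. For the 'flagged' outcome, the likelihood ratio is 0.786/0.29 = 2.7103.
Posterior odds = 0.10375 × 2.7103 = 0.28121, so P(H|E) = 0.28121/(1+0.28121) = 0.219.

P(H | E) ≈ 0.219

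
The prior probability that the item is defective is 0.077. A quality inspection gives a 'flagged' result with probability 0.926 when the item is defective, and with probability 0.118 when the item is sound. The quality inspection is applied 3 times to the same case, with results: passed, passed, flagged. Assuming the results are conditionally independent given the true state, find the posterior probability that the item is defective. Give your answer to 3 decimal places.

Posterior P(H) ≈ 0.005

Let H be the event that the item is defective; start with P(H) = 0.077. P('flagged'|H) = 0.926, P('flagged'|¬H) = 0.118.
Update on result 1 ('passed'): P(H) ← 0.074·0.0770 / (0.074·0.0770 + 0.882·0.9230) = 0.0056980/0.81978 = 0.0070.
Update on result 2 ('passed'): P(H) ← 0.074·0.0070 / (0.074·0.0070 + 0.882·0.9930) = 0.00051435/0.87638 = 0.0006.
Update on result 3 ('flagged'): P(H) ← 0.926·0.0006 / (0.926·0.0006 + 0.118·0.9994) = 0.00054346/0.11847 = 0.0046.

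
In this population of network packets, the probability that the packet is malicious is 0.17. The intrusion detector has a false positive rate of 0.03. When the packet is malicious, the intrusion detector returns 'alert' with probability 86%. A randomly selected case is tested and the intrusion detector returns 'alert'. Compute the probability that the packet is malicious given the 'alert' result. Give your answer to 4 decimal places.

Let H be the event that the packet is malicious. P(H) = 0.17, so P(¬H) = 0.83. With E the 'alert' result, P(E|H) = 0.86 and P(E|¬H) = 0.03.
P(E) = 0.86·0.17 + 0.03·0.83 = 0.14620 + 0.024900 = 0.17110.
By Bayes' theorem, P(H|E) = 0.14620 / 0.17110 = 0.8545.

P(H | E) ≈ 0.8545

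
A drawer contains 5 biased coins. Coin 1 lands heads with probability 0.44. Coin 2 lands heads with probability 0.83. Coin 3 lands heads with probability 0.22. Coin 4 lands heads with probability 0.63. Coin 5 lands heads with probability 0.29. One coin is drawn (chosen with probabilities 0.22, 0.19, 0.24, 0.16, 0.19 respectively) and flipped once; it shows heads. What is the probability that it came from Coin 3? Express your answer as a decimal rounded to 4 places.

Posterior probability ≈ 0.1140

Tabulate prior·likelihood by source: [1] prior 0.22, lik 0.44, product 0.09680; [2] prior 0.19, lik 0.83, product 0.1577; [3] prior 0.24, lik 0.22, product 0.05280; [4] prior 0.16, lik 0.63, product 0.1008; [5] prior 0.19, lik 0.29, product 0.05510.
Normalizing constant = 0.46320; the posterior for Coin 3 is its product over the sum, 0.05280/0.46320 = 0.1140.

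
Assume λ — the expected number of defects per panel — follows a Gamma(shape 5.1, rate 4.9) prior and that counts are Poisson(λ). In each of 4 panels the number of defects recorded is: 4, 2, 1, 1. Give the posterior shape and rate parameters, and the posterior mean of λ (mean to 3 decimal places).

Posterior: Gamma(shape=13.1, rate=8.9); mean ≈ 1.472

Total count ∑xᵢ = 8 over n = 4 panels.
Gamma is conjugate to the Poisson likelihood: posterior is Gamma(shape = 5.1+8 = 13.1, rate = 4.9+4 = 8.9).
E[λ | data] = 13.1/8.9 = 1.472.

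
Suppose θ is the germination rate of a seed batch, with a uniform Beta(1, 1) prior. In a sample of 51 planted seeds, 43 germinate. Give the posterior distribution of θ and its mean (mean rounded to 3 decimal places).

Posterior: Beta(44, 9); mean ≈ 0.830

The binomial likelihood is conjugate to the Beta prior: with 43 successes and 8 failures, the posterior is Beta(1+43, 1+8) = Beta(44, 9).
Posterior mean = α/(α+β) = 44/53 = 0.830.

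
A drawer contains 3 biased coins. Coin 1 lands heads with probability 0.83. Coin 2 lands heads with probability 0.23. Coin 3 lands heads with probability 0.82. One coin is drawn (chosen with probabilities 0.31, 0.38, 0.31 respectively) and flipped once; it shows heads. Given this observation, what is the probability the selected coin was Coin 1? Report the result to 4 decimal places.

P(heads|C1) = 0.83; P(heads|C2) = 0.23; P(heads|C3) = 0.82.
Prior × likelihood for each source: 0.31·0.83=0.2573, 0.38·0.23=0.08740, 0.31·0.82=0.2542. Summing gives P(heads) = 0.59890.
P(Coin 1 | heads) = 0.2573 / 0.59890 = 0.4296.

Posterior probability ≈ 0.4296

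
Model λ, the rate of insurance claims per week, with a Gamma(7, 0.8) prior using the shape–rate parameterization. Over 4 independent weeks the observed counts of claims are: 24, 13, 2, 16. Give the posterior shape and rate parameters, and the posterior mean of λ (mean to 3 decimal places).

Posterior: Gamma(shape=62, rate=4.8); mean ≈ 12.917

The Poisson likelihood adds the total count to the shape and the number of exposure periods to the rate. Here ∑xᵢ = 55 and n = 4, so shape 7→62 and rate 0.8→4.8.
Posterior mean = shape/rate = 62/4.8 = 12.917.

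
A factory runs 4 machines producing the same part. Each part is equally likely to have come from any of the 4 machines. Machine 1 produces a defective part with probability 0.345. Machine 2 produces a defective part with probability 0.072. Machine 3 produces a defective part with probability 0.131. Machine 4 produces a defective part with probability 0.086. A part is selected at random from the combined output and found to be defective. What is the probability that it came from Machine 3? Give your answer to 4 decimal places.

P(defective|M1) = 0.345; P(defective|M2) = 0.072; P(defective|M3) = 0.131; P(defective|M4) = 0.086.
Prior × likelihood for each source: 0.25·0.345=0.08625, 0.25·0.072=0.01800, 0.25·0.131=0.03275, 0.25·0.086=0.02150. Summing gives P(defective) = 0.15850.
P(Machine 3 | defective) = 0.03275 / 0.15850 = 0.2066.

Posterior probability ≈ 0.2066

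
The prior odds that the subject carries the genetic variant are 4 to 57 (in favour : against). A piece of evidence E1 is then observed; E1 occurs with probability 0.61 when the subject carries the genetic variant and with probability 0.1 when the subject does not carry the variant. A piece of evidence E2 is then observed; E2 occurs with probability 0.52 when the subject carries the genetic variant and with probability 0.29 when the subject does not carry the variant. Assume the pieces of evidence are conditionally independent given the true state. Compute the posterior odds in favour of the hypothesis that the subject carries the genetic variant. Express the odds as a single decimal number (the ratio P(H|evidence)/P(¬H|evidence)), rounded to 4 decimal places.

Posterior odds ≈ 0.7676

Prior odds = 4/57 = 0.070175.
Likelihood ratio for E1 = 0.61/0.1 = 6.1000.
Likelihood ratio for E2 = 0.52/0.29 = 1.7931.
Posterior odds = prior odds × LR₁ × LR₂ = 0.76757.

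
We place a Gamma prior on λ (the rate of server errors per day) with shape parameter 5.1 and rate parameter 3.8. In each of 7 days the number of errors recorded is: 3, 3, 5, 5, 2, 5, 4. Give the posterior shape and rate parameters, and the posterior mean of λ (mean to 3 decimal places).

Total count ∑xᵢ = 27 over n = 7 days.
Gamma is conjugate to the Poisson likelihood: posterior is Gamma(shape = 5.1+27 = 32.1, rate = 3.8+7 = 10.8).
E[λ | data] = 32.1/10.8 = 2.972.

Posterior: Gamma(shape=32.1, rate=10.8); mean ≈ 2.972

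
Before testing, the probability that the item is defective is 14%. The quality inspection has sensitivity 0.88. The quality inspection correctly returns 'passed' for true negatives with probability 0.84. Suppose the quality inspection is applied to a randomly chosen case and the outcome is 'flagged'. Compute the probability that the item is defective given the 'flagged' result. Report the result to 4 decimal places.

P(H | E) ≈ 0.4724

Write H for 'the item is defective'. Prior odds H:¬H = 0.14/0.86 = 0.16279. For the 'flagged' outcome, the likelihood ratio is 0.88/0.16 = 5.5000.
Posterior odds = 0.16279 × 5.5000 = 0.89535, so P(H|E) = 0.89535/(1+0.89535) = 0.4724.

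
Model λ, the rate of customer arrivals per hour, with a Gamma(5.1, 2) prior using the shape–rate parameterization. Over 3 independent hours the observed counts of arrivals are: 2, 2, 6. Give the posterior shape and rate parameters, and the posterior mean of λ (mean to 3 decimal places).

Total count ∑xᵢ = 10 over n = 3 hours.
Gamma is conjugate to the Poisson likelihood: posterior is Gamma(shape = 5.1+10 = 15.1, rate = 2+3 = 5).
Posterior mean = shape/rate = 15.1/5 = 3.020.

Posterior: Gamma(shape=15.1, rate=5); mean ≈ 3.020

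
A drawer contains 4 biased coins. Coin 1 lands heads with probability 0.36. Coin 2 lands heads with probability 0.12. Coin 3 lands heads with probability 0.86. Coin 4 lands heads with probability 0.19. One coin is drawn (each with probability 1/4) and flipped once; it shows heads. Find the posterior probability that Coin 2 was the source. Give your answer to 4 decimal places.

P(heads|C1) = 0.36; P(heads|C2) = 0.12; P(heads|C3) = 0.86; P(heads|C4) = 0.19.
Prior × likelihood for each source: 0.25·0.36=0.09000, 0.25·0.12=0.03000, 0.25·0.86=0.2150, 0.25·0.19=0.04750. Summing gives P(heads) = 0.38250.
P(Coin 2 | heads) = 0.03000 / 0.38250 = 0.0784.

Posterior probability ≈ 0.0784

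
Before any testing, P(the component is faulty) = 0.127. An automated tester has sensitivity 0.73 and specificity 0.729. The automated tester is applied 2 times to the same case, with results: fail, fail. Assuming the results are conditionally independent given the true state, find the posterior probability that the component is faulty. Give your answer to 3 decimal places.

Posterior P(H) ≈ 0.514

With H the event that the component is faulty, the joint likelihood of the observed sequence is P(data|H) = 0.73·0.73 = 0.53290 and P(data|¬H) = 0.271·0.271 = 0.073441.
Bayes: P(H|data) = 0.127·0.53290 / (0.127·0.53290 + 0.873·0.073441) = 0.067678/0.13179 = 0.5135.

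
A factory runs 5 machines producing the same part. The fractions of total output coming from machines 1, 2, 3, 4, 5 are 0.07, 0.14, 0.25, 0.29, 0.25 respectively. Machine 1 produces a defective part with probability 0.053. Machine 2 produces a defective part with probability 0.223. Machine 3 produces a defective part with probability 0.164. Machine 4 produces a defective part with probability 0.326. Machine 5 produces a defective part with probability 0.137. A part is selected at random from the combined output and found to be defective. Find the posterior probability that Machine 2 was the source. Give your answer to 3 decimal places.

Posterior probability ≈ 0.153

P(defective|M1) = 0.053; P(defective|M2) = 0.223; P(defective|M3) = 0.164; P(defective|M4) = 0.326; P(defective|M5) = 0.137.
Prior × likelihood for each source: 0.07·0.053=0.003710, 0.14·0.223=0.03122, 0.25·0.164=0.04100, 0.29·0.326=0.09454, 0.25·0.137=0.03425. Summing gives P(defective) = 0.20472.
P(Machine 2 | defective) = 0.03122 / 0.20472 = 0.153.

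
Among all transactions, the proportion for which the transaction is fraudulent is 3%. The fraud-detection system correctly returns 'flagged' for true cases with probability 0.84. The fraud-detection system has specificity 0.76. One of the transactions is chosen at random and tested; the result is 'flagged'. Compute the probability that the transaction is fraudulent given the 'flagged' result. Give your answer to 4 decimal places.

Let H be the event that the transaction is fraudulent. P(H) = 0.03, so P(¬H) = 0.97. With E the 'flagged' result, P(E|H) = 0.84 and P(E|¬H) = 0.24.
P(E) = 0.84·0.03 + 0.24·0.97 = 0.025200 + 0.23280 = 0.25800.
By Bayes' theorem, P(H|E) = 0.025200 / 0.25800 = 0.0977.

P(H | E) ≈ 0.0977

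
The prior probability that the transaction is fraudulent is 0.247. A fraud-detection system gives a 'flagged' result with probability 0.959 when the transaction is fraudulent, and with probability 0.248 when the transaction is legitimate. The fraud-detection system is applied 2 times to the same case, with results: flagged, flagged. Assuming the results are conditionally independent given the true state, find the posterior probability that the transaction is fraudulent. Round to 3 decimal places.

Let H be the event that the transaction is fraudulent; start with P(H) = 0.247. P('flagged'|H) = 0.959, P('flagged'|¬H) = 0.248.
Update on result 1 ('flagged'): P(H) ← 0.959·0.2470 / (0.959·0.2470 + 0.248·0.7530) = 0.23687/0.42362 = 0.5592.
Update on result 2 ('flagged'): P(H) ← 0.959·0.5592 / (0.959·0.5592 + 0.248·0.4408) = 0.53624/0.64557 = 0.8307.

Posterior P(H) ≈ 0.831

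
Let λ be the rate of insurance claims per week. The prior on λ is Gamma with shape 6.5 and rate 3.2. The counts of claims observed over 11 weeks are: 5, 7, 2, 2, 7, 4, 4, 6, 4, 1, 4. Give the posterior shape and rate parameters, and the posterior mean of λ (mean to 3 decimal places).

Total count ∑xᵢ = 46 over n = 11 weeks.
Gamma is conjugate to the Poisson likelihood: posterior is Gamma(shape = 6.5+46 = 52.5, rate = 3.2+11 = 14.2).
E[λ | data] = 52.5/14.2 = 3.697.

Posterior: Gamma(shape=52.5, rate=14.2); mean ≈ 3.697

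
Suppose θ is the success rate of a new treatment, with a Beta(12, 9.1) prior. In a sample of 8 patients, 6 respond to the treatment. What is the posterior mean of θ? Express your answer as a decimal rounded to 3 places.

The binomial likelihood is conjugate to the Beta prior: with 6 successes and 2 failures, the posterior is Beta(12+6, 9.1+2) = Beta(18, 11.1).
E[θ | data] = 18/(18+11.1) = 0.619.

Posterior mean ≈ 0.619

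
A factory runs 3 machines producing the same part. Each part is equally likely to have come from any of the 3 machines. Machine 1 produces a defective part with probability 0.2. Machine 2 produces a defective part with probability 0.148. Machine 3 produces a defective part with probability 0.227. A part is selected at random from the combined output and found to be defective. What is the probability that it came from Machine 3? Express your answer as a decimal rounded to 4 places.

Posterior probability ≈ 0.3948

Tabulate prior·likelihood by source: [1] prior 0.333333, lik 0.2, product 0.06667; [2] prior 0.333333, lik 0.148, product 0.04933; [3] prior 0.333333, lik 0.227, product 0.07567.
Normalizing constant = 0.19167; the posterior for Machine 3 is its product over the sum, 0.07567/0.19167 = 0.3948.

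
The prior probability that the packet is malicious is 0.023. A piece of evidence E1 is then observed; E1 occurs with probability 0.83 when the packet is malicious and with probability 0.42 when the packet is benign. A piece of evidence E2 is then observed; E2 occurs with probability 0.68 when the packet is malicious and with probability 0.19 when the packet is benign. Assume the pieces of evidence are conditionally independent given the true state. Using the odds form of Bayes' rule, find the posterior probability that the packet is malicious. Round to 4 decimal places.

Posterior probability ≈ 0.1427

Prior odds = 0.023/(1−0.023) = 0.023541. In log-odds, ln(0.023541) = -3.7490.
Add log likelihood ratios: ln(1.9762) + ln(3.5789) = 1.9562.
Posterior log-odds = -1.7928, so posterior odds = exp(-1.7928) = 0.16650. Converting, P(H|E) = 0.16650/1.1665 = 0.1427.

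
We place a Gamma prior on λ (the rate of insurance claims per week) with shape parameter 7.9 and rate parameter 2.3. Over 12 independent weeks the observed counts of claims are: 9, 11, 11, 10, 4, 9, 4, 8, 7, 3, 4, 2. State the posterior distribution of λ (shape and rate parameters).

The Poisson likelihood adds the total count to the shape and the number of exposure periods to the rate. Here ∑xᵢ = 82 and n = 12, so shape 7.9→89.9 and rate 2.3→14.3.

Posterior: Gamma(shape=89.9, rate=14.3)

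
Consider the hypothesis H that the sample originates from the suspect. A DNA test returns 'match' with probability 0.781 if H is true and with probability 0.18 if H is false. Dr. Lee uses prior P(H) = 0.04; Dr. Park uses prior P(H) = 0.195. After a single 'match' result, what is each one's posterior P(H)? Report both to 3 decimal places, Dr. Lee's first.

Dr. Lee: 0.153; Dr. Park: 0.512

The likelihood ratio for a 'match' result is 0.781/0.18 = 4.3389.
Dr. Lee: prior odds 0.04/0.96 = 0.041667; posterior odds 0.18079; posterior probability 0.153.
Dr. Park: prior odds 0.195/0.805 = 0.24224; posterior odds 1.0510; posterior probability 0.512.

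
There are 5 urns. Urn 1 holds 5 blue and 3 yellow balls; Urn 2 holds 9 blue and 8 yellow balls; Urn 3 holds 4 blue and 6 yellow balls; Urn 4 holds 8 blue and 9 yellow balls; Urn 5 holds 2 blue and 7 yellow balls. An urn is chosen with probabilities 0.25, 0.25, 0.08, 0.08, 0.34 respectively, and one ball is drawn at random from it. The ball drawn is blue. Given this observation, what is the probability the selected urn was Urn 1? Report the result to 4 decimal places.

P(blue|Urn 1) = 0.625; P(blue|Urn 2) = 0.5294; P(blue|Urn 3) = 0.4; P(blue|Urn 4) = 0.4706; P(blue|Urn 5) = 0.2222.
Prior × likelihood for each source: 0.25·0.625=0.1562, 0.25·0.5294=0.1324, 0.08·0.4=0.03200, 0.08·0.4706=0.03765, 0.34·0.2222=0.07556. Summing gives P(blue) = 0.43381.
P(Urn 1 | blue) = 0.1562 / 0.43381 = 0.3602.

Posterior probability ≈ 0.3602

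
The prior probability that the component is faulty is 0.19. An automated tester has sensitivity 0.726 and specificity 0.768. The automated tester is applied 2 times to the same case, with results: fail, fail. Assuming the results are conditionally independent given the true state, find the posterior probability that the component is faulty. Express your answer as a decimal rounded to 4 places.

Let H be the event that the component is faulty; start with P(H) = 0.19. P('fail'|H) = 0.726, P('fail'|¬H) = 0.232.
Update on result 1 ('fail'): P(H) ← 0.726·0.1900 / (0.726·0.1900 + 0.232·0.8100) = 0.13794/0.32586 = 0.4233.
Update on result 2 ('fail'): P(H) ← 0.726·0.4233 / (0.726·0.4233 + 0.232·0.5767) = 0.30732/0.44112 = 0.6967.

Posterior P(H) ≈ 0.6967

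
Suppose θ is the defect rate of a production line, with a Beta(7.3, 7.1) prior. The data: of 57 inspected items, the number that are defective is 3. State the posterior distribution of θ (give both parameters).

Posterior: Beta(10.3, 61.1)

Observing 3 successes and 54 failures updates Beta(7.3, 7.1) by adding the success and failure counts to the two shape parameters: α = 7.3+3 = 10.3, β = 7.1+54 = 61.1.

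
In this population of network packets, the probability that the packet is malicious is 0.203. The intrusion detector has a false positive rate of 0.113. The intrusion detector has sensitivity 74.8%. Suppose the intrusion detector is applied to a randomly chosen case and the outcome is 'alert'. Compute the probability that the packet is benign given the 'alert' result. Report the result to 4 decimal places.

P(¬H | E) ≈ 0.3723

Write H for 'the packet is malicious'. Prior odds H:¬H = 0.203/0.797 = 0.25471. For the 'alert' outcome, the likelihood ratio is 0.748/0.113 = 6.6195.
Posterior odds = 0.25471 × 6.6195 = 1.6860, so P(H|E) = 1.6860/(1+1.6860) = 0.6277. Then P(¬H|E) = 1 − 0.6277 = 0.3723.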